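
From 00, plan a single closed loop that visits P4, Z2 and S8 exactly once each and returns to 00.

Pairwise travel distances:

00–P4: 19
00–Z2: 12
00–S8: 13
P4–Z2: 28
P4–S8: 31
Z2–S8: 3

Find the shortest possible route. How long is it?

Shortest round trip = 63.

There are 3 distinct closed tours to check (reversals are equivalent).
00 → P4 → Z2 → S8 → 00: 19+28+3+13 = 63
00 → P4 → S8 → Z2 → 00: 19+31+3+12 = 65
00 → Z2 → P4 → S8 → 00: 12+28+31+13 = 84
The minimum is 63.
One optimal route: 00 → P4 → Z2 → S8 → 00 (or its reverse).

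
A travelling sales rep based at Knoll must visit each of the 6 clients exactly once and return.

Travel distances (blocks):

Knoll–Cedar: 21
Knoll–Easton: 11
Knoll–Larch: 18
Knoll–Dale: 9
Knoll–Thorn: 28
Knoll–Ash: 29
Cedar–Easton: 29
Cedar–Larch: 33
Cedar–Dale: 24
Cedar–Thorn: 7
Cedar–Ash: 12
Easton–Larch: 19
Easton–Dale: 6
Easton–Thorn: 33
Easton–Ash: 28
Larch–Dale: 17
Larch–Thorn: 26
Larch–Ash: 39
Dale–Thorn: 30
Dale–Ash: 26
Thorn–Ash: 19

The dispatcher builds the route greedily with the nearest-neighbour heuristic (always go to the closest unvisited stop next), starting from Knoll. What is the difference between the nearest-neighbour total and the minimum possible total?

Knoll: Dale=9, Easton=11, Larch=18, Cedar=21, Thorn=28, Ash=29 ⇒ Dale
Dale: Easton=6, Larch=17, Cedar=24, Ash=26, Thorn=30 ⇒ Easton
Easton: Larch=19, Ash=28, Cedar=29, Thorn=33 ⇒ Larch
Larch: Thorn=26, Cedar=33, Ash=39 ⇒ Thorn
Thorn: Cedar=7, Ash=19 ⇒ Cedar
Cedar: Ash=12 ⇒ Ash
NN route Knoll → Dale → Easton → Larch → Thorn → Cedar → Ash → Knoll costs 108.
Optimal: Knoll → Easton → Dale → Ash → Cedar → Thorn → Larch → Knoll costs 106 (by enumerating all 360 distinct tours).
Excess = 108 − 106 = 2.

The nearest-neighbour route is 2 blocks longer than optimal.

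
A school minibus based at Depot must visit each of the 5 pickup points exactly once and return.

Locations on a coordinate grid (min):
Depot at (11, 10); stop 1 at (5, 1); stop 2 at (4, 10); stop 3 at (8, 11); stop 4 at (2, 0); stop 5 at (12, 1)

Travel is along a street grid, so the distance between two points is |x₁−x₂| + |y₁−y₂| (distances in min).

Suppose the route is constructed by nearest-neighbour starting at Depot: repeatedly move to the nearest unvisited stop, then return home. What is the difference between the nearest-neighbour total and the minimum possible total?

The nearest-neighbour route is 2 min longer than optimal.

From Depot: stop 3=4, stop 2=7, stop 5=10, stop 1=15, stop 4=19 → choose stop 3 (4).
From stop 3: stop 2=5, stop 1=13, stop 5=14, stop 4=17 → choose stop 2 (5).
From stop 2: stop 1=10, stop 4=12, stop 5=17 → choose stop 1 (10).
From stop 1: stop 4=4, stop 5=7 → choose stop 4 (4).
From stop 4: stop 5=11 → choose stop 5 (11).
NN route Depot → stop 3 → stop 2 → stop 1 → stop 4 → stop 5 → Depot costs 44.
Optimal: Depot → stop 3 → stop 2 → stop 4 → stop 1 → stop 5 → Depot costs 42 (by enumerating all 60 distinct tours).
Excess = 44 − 42 = 2.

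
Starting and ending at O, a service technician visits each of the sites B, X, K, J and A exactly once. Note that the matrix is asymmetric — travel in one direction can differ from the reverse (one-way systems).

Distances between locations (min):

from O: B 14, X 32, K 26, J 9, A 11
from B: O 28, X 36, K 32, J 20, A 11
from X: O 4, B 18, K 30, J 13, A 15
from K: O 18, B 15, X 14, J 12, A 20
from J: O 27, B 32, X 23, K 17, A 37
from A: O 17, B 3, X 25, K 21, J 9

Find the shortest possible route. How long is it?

Shortest round trip = 69 min.

O → B → X → K → J → A → O: 14+36+30+12+37+17 = 146
O → B → X → K → A → J → O: 14+36+30+20+9+27 = 136
O → B → X → J → K → A → O: 14+36+13+17+20+17 = 117
O → B → X → J → A → K → O: 14+36+13+37+21+18 = 139
O → B → X → A → K → J → O: 14+36+15+21+12+27 = 125
O → B → X → A → J → K → O: 14+36+15+9+17+18 = 109
O → B → K → X → J → A → O: 14+32+14+13+37+17 = 127
O → B → K → X → A → J → O: 14+32+14+15+9+27 = 111
O → B → K → J → X → A → O: 14+32+12+23+15+17 = 113
O → B → K → J → A → X → O: 14+32+12+37+25+4 = 124
O → B → K → A → X → J → O: 14+32+20+25+13+27 = 131
O → B → K → A → J → X → O: 14+32+20+9+23+4 = 102
O → B → J → X → K → A → O: 14+20+23+30+20+17 = 124
O → B → J → X → A → K → O: 14+20+23+15+21+18 = 111
… (106 more)
O → B → A → J → K → X → O: 14+11+9+17+14+4 = 69  ← best
The minimum is 69.
One optimal route: O → B → A → J → K → X → O.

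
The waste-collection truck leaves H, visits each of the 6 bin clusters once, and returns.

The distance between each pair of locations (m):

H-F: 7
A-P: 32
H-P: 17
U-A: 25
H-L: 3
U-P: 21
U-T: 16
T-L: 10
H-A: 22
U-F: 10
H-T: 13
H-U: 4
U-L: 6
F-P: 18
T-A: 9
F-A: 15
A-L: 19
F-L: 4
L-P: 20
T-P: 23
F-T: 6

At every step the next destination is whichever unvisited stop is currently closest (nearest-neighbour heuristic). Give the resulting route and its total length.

Nearest-neighbour total = 85 m; route H → L → F → T → A → U → P → H.

At H the remaining stops are L 3, U 4, F 7, T 13, P 17, A 22; go to L.
At L the remaining stops are F 4, U 6, T 10, A 19, P 20; go to F.
At F the remaining stops are T 6, U 10, A 15, P 18; go to T.
At T the remaining stops are A 9, U 16, P 23; go to A.
At A the remaining stops are U 25, P 32; go to U.
At U the remaining stops are P 21; go to P.
Return P→H: 17.
Total = 3 + 4 + 6 + 9 + 25 + 21 + 17 = 85.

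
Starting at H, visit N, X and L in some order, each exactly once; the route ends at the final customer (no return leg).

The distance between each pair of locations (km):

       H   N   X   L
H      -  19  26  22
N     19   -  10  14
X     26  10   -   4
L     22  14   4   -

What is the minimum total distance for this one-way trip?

33 km — the minimum one-way total.

There are 3! = 6 possible orderings.
H - N - X - L: 19+10+4 = 33
H - N - L - X: 19+14+4 = 37
H - X - N - L: 26+10+14 = 50
H - X - L - N: 26+4+14 = 44
H - L - N - X: 22+14+10 = 46
H - L - X - N: 22+4+10 = 36
The minimum is 33.
One shortest path: H → N → X → L.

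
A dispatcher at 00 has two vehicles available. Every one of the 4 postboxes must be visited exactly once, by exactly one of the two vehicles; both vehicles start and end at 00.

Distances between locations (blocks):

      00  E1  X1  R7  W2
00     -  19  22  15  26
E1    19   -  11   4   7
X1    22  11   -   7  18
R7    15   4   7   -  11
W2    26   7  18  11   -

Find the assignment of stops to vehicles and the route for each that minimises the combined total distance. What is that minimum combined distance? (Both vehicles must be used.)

There are 2^3 − 1 = 7 ways to divide the 4 stops into two non-empty groups. For each, the best each vehicle can do is its own shortest tour through its group:
  {E1} + {X1, R7, W2}: 38 + 66 = 104
  {X1} + {E1, R7, W2}: 44 + 52 = 96
  {E1, X1} + {R7, W2}: 52 + 52 = 104
  {R7} + {E1, X1, W2}: 30 + 66 = 96
  {E1, R7} + {X1, W2}: 38 + 66 = 104
  {X1, R7} + {E1, W2}: 44 + 52 = 96
  … (7 splits in total)
Best: vehicle 1 00 → X1 → 00 = 44; vehicle 2 00 → E1 → W2 → R7 → 00 = 52; combined 96.

96 blocks — the smallest possible combined total.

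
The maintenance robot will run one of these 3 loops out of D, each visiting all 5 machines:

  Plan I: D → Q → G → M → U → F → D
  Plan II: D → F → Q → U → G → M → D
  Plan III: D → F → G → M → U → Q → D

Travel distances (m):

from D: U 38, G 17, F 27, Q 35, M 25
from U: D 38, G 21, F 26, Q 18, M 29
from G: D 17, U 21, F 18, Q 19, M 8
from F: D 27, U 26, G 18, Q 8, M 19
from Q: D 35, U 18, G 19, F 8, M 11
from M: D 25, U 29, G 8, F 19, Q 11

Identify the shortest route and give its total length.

Shortest is Plan II, total 107 m.

Plan I: 35 + 19 + 8 + 29 + 26 + 27 = 144
Plan II: 27 + 8 + 18 + 21 + 8 + 25 = 107
Plan III: 27 + 18 + 8 + 29 + 18 + 35 = 135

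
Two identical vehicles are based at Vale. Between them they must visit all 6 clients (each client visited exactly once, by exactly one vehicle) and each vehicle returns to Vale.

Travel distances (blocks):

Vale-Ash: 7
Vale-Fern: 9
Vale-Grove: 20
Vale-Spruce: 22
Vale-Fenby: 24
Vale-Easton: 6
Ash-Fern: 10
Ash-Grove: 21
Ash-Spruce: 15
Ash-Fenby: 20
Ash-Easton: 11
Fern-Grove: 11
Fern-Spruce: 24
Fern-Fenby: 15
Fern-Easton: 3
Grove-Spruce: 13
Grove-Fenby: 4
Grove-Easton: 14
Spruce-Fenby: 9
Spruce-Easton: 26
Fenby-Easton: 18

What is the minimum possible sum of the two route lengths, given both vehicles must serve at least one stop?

Check every non-empty split of the stops between the two vehicles; for each half take its own optimal tour:
  {Ash} + {Fern, Grove, Spruce, Fenby, Easton}: 14 + 55 = 69
  {Fern} + {Ash, Grove, Spruce, Fenby, Easton}: 18 + 55 = 73
  {Ash, Fern} + {Grove, Spruce, Fenby, Easton}: 26 + 55 = 81
  {Grove} + {Ash, Fern, Spruce, Fenby, Easton}: 40 + 55 = 95
  {Ash, Grove} + {Fern, Spruce, Fenby, Easton}: 48 + 55 = 103
  {Fern, Grove} + {Ash, Spruce, Fenby, Easton}: 40 + 55 = 95
  … (31 splits in total)
  {Ash, Fern, Grove, Spruce, Fenby} + {Easton}: 55 + 12 = 67  ← best
Best: vehicle 1 Vale → Ash → Spruce → Fenby → Grove → Fern → Vale = 55; vehicle 2 Vale → Easton → Vale = 12; combined 67.

Minimum combined distance: 67 blocks.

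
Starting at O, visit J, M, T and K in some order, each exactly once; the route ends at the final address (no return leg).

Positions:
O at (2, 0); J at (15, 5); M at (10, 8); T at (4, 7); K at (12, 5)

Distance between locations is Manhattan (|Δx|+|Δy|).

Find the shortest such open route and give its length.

Shortest open route: 24.

There are 4! = 24 possible orderings.
O - J - M - T - K: 18+8+7+10 = 43
O - J - M - K - T: 18+8+5+10 = 41
O - J - T - M - K: 18+13+7+5 = 43
O - J - T - K - M: 18+13+10+5 = 46
O - J - K - M - T: 18+3+5+7 = 33
O - J - K - T - M: 18+3+10+7 = 38
O - M - J - T - K: 16+8+13+10 = 47
O - M - J - K - T: 16+8+3+10 = 37
O - M - T - J - K: 16+7+13+3 = 39
O - M - T - K - J: 16+7+10+3 = 36
O - M - K - J - T: 16+5+3+13 = 37
O - M - K - T - J: 16+5+10+13 = 44
O - T - J - M - K: 9+13+8+5 = 35
O - T - J - K - M: 9+13+3+5 = 30
… (10 more)
O - T - M - K - J: 9+7+5+3 = 24  ← best
The minimum is 24.
One shortest path: O → T → M → K → J.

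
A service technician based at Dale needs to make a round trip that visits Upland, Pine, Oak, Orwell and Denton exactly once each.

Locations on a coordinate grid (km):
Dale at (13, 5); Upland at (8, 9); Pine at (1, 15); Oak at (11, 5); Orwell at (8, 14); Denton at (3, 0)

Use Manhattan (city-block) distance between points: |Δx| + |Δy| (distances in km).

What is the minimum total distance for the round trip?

Dale → Upland → Pine → Oak → Orwell → Denton → Dale: 9+13+20+12+19+15 = 88
Dale → Upland → Pine → Oak → Denton → Orwell → Dale: 9+13+20+13+19+14 = 88
Dale → Upland → Pine → Orwell → Oak → Denton → Dale: 9+13+8+12+13+15 = 70
Dale → Upland → Pine → Orwell → Denton → Oak → Dale: 9+13+8+19+13+2 = 64
Dale → Upland → Pine → Denton → Oak → Orwell → Dale: 9+13+17+13+12+14 = 78
Dale → Upland → Pine → Denton → Orwell → Oak → Dale: 9+13+17+19+12+2 = 72
Dale → Upland → Oak → Pine → Orwell → Denton → Dale: 9+7+20+8+19+15 = 78
Dale → Upland → Oak → Pine → Denton → Orwell → Dale: 9+7+20+17+19+14 = 86
Dale → Upland → Oak → Orwell → Pine → Denton → Dale: 9+7+12+8+17+15 = 68
Dale → Upland → Oak → Orwell → Denton → Pine → Dale: 9+7+12+19+17+22 = 86
Dale → Upland → Oak → Denton → Pine → Orwell → Dale: 9+7+13+17+8+14 = 68
Dale → Upland → Oak → Denton → Orwell → Pine → Dale: 9+7+13+19+8+22 = 78
Dale → Upland → Orwell → Pine → Oak → Denton → Dale: 9+5+8+20+13+15 = 70
Dale → Upland → Orwell → Pine → Denton → Oak → Dale: 9+5+8+17+13+2 = 54
… (46 more)
The minimum is 54.
One optimal route: Dale → Upland → Orwell → Pine → Denton → Oak → Dale (or its reverse).

54 km — the shortest possible round trip.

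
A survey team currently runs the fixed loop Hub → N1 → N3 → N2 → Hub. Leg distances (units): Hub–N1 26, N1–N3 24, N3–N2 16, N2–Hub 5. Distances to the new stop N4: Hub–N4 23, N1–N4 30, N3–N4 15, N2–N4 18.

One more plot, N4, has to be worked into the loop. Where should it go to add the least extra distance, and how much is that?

+17 — insert N4 between N3 and N2.

Insertion cost between consecutive stops i–j is d(i,N4) + d(N4,j) − d(i,j):
  between Hub and N1: 23 + 30 − 26 = 27
  between N1 and N3: 30 + 15 − 24 = 21
  between N3 and N2: 15 + 18 − 16 = 17
  between N2 and Hub: 18 + 23 − 5 = 36
Cheapest insertion is between N3 and N2, adding 17.
New total = 71 + 17 = 88.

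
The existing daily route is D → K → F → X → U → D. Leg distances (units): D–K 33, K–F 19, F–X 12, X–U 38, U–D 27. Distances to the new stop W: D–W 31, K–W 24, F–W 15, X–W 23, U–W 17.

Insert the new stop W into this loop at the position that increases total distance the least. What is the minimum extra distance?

Insertion cost between consecutive stops i–j is d(i,W) + d(W,j) − d(i,j):
  between D and K: 31 + 24 − 33 = 22
  between K and F: 24 + 15 − 19 = 20
  between F and X: 15 + 23 − 12 = 26
  between X and U: 23 + 17 − 38 = 2
  between U and D: 17 + 31 − 27 = 21
Cheapest insertion is between X and U, adding 2.
New total = 129 + 2 = 131.

+2 — insert W between X and U.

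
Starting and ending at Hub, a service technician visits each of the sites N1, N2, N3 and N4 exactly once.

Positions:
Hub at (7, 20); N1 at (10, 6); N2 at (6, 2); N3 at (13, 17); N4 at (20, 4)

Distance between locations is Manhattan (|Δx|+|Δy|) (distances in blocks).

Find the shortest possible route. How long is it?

With 4 stops there are 4!/2 = 12 distinct round trips (a route and its reverse cost the same).
Hub → N1 → N2 → N3 → N4 → Hub: 17+8+22+20+29 = 96
Hub → N1 → N2 → N4 → N3 → Hub: 17+8+16+20+9 = 70
Hub → N1 → N3 → N2 → N4 → Hub: 17+14+22+16+29 = 98
Hub → N1 → N3 → N4 → N2 → Hub: 17+14+20+16+19 = 86
Hub → N1 → N4 → N2 → N3 → Hub: 17+12+16+22+9 = 76
Hub → N1 → N4 → N3 → N2 → Hub: 17+12+20+22+19 = 90
Hub → N2 → N1 → N3 → N4 → Hub: 19+8+14+20+29 = 90
Hub → N2 → N1 → N4 → N3 → Hub: 19+8+12+20+9 = 68
Hub → N2 → N3 → N1 → N4 → Hub: 19+22+14+12+29 = 96
Hub → N2 → N4 → N1 → N3 → Hub: 19+16+12+14+9 = 70
Hub → N3 → N1 → N2 → N4 → Hub: 9+14+8+16+29 = 76
Hub → N3 → N2 → N1 → N4 → Hub: 9+22+8+12+29 = 80
The minimum is 68.
One optimal route: Hub → N2 → N1 → N4 → N3 → Hub (or its reverse).

Minimum total distance: 68 blocks.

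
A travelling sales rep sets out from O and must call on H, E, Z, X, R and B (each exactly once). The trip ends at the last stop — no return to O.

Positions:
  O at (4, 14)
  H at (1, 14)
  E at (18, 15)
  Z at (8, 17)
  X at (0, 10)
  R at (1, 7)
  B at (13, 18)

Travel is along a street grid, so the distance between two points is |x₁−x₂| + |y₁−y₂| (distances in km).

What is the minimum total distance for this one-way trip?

Minimum one-way distance = 43 km.

There are 6! = 720 possible orderings.
O→H→E→Z→X→R→B: 3+18+12+15+4+23 = 75
O→H→E→Z→X→B→R: 3+18+12+15+21+23 = 92
O→H→E→Z→R→X→B: 3+18+12+17+4+21 = 75
O→H→E→Z→R→B→X: 3+18+12+17+23+21 = 94
O→H→E→Z→B→X→R: 3+18+12+6+21+4 = 64
O→H→E→Z→B→R→X: 3+18+12+6+23+4 = 66
O→H→E→X→Z→R→B: 3+18+23+15+17+23 = 99
O→H→E→X→Z→B→R: 3+18+23+15+6+23 = 88
… (712 more)
O→H→X→R→Z→B→E: 3+5+4+17+6+8 = 43  ← best
The minimum is 43.
One shortest path: O → H → X → R → Z → B → E.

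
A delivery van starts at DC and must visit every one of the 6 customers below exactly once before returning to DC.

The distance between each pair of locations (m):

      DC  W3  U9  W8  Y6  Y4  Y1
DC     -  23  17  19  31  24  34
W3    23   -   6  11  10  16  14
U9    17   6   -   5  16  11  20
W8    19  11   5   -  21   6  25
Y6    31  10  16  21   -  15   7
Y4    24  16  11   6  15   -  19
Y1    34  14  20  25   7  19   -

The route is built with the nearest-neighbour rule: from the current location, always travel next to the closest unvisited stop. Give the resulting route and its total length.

Total distance 87 m via the nearest-neighbour route DC → U9 → W8 → Y4 → Y6 → Y1 → W3 → DC.

At DC the remaining stops are U9 17, W8 19, W3 23, Y4 24, Y6 31, Y1 34; go to U9.
At U9 the remaining stops are W8 5, W3 6, Y4 11, Y6 16, Y1 20; go to W8.
At W8 the remaining stops are Y4 6, W3 11, Y6 21, Y1 25; go to Y4.
At Y4 the remaining stops are Y6 15, W3 16, Y1 19; go to Y6.
At Y6 the remaining stops are Y1 7, W3 10; go to Y1.
At Y1 the remaining stops are W3 14; go to W3.
Return W3→DC: 23.
Total = 17 + 5 + 6 + 15 + 7 + 14 + 23 = 87.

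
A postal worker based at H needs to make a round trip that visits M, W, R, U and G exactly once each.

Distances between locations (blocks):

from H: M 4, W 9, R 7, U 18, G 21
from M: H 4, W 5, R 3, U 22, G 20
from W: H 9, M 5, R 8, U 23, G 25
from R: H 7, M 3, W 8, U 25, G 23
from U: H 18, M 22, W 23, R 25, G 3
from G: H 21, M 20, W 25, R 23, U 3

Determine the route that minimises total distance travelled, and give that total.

Shortest round trip = 61 blocks.

There are 60 distinct closed tours to check (reversals are equivalent).
H → M → W → R → U → G → H: 4+5+8+25+3+21 = 66
H → M → W → R → G → U → H: 4+5+8+23+3+18 = 61
H → M → W → U → R → G → H: 4+5+23+25+23+21 = 101
H → M → W → U → G → R → H: 4+5+23+3+23+7 = 65
H → M → W → G → R → U → H: 4+5+25+23+25+18 = 100
H → M → W → G → U → R → H: 4+5+25+3+25+7 = 69
H → M → R → W → U → G → H: 4+3+8+23+3+21 = 62
H → M → R → W → G → U → H: 4+3+8+25+3+18 = 61
H → M → R → U → W → G → H: 4+3+25+23+25+21 = 101
H → M → R → U → G → W → H: 4+3+25+3+25+9 = 69
H → M → R → G → W → U → H: 4+3+23+25+23+18 = 96
H → M → R → G → U → W → H: 4+3+23+3+23+9 = 65
H → M → U → W → R → G → H: 4+22+23+8+23+21 = 101
H → M → U → W → G → R → H: 4+22+23+25+23+7 = 104
… (46 more)
The minimum is 61.
One optimal route: H → M → W → R → G → U → H (or its reverse).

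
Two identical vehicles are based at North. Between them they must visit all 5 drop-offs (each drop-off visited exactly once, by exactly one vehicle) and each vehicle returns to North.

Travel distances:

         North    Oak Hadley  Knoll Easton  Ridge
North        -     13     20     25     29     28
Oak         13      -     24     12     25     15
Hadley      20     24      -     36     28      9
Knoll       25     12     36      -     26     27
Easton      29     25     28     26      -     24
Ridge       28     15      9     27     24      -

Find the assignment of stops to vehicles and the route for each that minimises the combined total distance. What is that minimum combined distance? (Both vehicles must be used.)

Minimum combined distance: 130.

Check every non-empty split of the stops between the two vehicles; for each half take its own optimal tour:
  {Oak} + {Hadley, Knoll, Easton, Ridge}: 26 + 104 = 130
  {Hadley} + {Oak, Knoll, Easton, Ridge}: 40 + 103 = 143
  {Oak, Hadley} + {Knoll, Easton, Ridge}: 57 + 103 = 160
  {Knoll} + {Oak, Hadley, Easton, Ridge}: 50 + 91 = 141
  {Oak, Knoll} + {Hadley, Easton, Ridge}: 50 + 82 = 132
  {Hadley, Knoll} + {Oak, Easton, Ridge}: 81 + 81 = 162
  … (15 splits in total)
Best: vehicle 1 North → Oak → North = 26; vehicle 2 North → Hadley → Ridge → Easton → Knoll → North = 104; combined 130.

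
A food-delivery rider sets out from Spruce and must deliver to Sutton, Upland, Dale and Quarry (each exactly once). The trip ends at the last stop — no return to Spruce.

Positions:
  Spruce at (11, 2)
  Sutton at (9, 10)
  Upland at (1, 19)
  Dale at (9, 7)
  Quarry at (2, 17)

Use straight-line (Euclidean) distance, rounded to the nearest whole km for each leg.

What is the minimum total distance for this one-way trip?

There are 4! = 24 possible orderings.
Spruce → Sutton → Upland → Dale → Quarry: 8+12+14+12 = 46
Spruce → Sutton → Upland → Quarry → Dale: 8+12+2+12 = 34
Spruce → Sutton → Dale → Upland → Quarry: 8+3+14+2 = 27
Spruce → Sutton → Dale → Quarry → Upland: 8+3+12+2 = 25
Spruce → Sutton → Quarry → Upland → Dale: 8+10+2+14 = 34
Spruce → Sutton → Quarry → Dale → Upland: 8+10+12+14 = 44
Spruce → Upland → Sutton → Dale → Quarry: 20+12+3+12 = 47
Spruce → Upland → Sutton → Quarry → Dale: 20+12+10+12 = 54
Spruce → Upland → Dale → Sutton → Quarry: 20+14+3+10 = 47
Spruce → Upland → Dale → Quarry → Sutton: 20+14+12+10 = 56
Spruce → Upland → Quarry → Sutton → Dale: 20+2+10+3 = 35
Spruce → Upland → Quarry → Dale → Sutton: 20+2+12+3 = 37
Spruce → Dale → Sutton → Upland → Quarry: 5+3+12+2 = 22
Spruce → Dale → Sutton → Quarry → Upland: 5+3+10+2 = 20
… (10 more)
The minimum is 20.
One shortest path: Spruce → Dale → Sutton → Quarry → Upland.

20 km — the minimum one-way total.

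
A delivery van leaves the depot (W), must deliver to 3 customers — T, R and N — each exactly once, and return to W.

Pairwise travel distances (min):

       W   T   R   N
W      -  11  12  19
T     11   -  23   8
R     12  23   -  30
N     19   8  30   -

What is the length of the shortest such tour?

There are 3 distinct closed tours to check (reversals are equivalent).
W → T → R → N → W: 11+23+30+19 = 83
W → T → N → R → W: 11+8+30+12 = 61
W → R → T → N → W: 12+23+8+19 = 62
The minimum is 61.
One optimal route: W → T → N → R → W (or its reverse).

Minimum total distance: 61 min.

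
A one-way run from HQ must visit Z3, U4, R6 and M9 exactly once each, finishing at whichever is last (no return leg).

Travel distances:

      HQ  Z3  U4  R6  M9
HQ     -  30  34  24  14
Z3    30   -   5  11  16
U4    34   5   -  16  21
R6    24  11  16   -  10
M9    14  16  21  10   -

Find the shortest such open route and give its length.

40 — the minimum one-way total.

There are 4! = 24 possible orderings.
HQ - Z3 - U4 - R6 - M9: 30+5+16+10 = 61
HQ - Z3 - U4 - M9 - R6: 30+5+21+10 = 66
HQ - Z3 - R6 - U4 - M9: 30+11+16+21 = 78
HQ - Z3 - R6 - M9 - U4: 30+11+10+21 = 72
HQ - Z3 - M9 - U4 - R6: 30+16+21+16 = 83
HQ - Z3 - M9 - R6 - U4: 30+16+10+16 = 72
HQ - U4 - Z3 - R6 - M9: 34+5+11+10 = 60
HQ - U4 - Z3 - M9 - R6: 34+5+16+10 = 65
HQ - U4 - R6 - Z3 - M9: 34+16+11+16 = 77
HQ - U4 - R6 - M9 - Z3: 34+16+10+16 = 76
HQ - U4 - M9 - Z3 - R6: 34+21+16+11 = 82
HQ - U4 - M9 - R6 - Z3: 34+21+10+11 = 76
HQ - R6 - Z3 - U4 - M9: 24+11+5+21 = 61
HQ - R6 - Z3 - M9 - U4: 24+11+16+21 = 72
… (10 more)
HQ - M9 - R6 - Z3 - U4: 14+10+11+5 = 40  ← best
The minimum is 40.
One shortest path: HQ → M9 → R6 → Z3 → U4.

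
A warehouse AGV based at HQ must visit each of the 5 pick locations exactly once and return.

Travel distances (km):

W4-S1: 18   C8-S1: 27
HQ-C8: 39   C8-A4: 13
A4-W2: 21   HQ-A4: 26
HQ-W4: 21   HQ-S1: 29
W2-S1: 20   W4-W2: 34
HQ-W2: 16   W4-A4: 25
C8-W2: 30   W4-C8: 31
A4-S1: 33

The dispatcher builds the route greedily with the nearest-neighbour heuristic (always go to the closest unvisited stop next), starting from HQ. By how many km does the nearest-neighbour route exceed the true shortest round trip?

HQ: W2=16, W4=21, A4=26, S1=29, C8=39 ⇒ W2
W2: S1=20, A4=21, C8=30, W4=34 ⇒ S1
S1: W4=18, C8=27, A4=33 ⇒ W4
W4: A4=25, C8=31 ⇒ A4
A4: C8=13 ⇒ C8
NN route HQ → W2 → S1 → W4 → A4 → C8 → HQ costs 131.
Optimal: HQ → W4 → S1 → C8 → A4 → W2 → HQ costs 116 (by enumerating all 60 distinct tours).
Excess = 131 − 116 = 15.

The nearest-neighbour route is 15 km longer than optimal.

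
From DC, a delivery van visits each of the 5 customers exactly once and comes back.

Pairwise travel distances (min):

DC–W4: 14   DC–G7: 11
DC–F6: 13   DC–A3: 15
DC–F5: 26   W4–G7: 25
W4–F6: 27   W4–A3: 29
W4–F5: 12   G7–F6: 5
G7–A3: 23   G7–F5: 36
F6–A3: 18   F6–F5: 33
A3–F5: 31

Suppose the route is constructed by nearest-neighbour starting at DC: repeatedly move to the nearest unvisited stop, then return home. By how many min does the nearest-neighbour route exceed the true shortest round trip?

DC: G7=11, F6=13, W4=14, A3=15, F5=26 ⇒ G7
G7: F6=5, A3=23, W4=25, F5=36 ⇒ F6
F6: A3=18, W4=27, F5=33 ⇒ A3
A3: W4=29, F5=31 ⇒ W4
W4: F5=12 ⇒ F5
NN route DC → G7 → F6 → A3 → W4 → F5 → DC costs 101.
Optimal: DC → W4 → F5 → A3 → F6 → G7 → DC costs 91 (by enumerating all 60 distinct tours).
Excess = 101 − 91 = 10.

Excess over optimum: 10 min.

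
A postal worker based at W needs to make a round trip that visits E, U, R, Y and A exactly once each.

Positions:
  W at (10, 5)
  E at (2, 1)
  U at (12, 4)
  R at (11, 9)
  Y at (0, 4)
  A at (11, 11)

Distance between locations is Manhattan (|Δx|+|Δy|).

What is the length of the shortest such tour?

W→E→U→R→Y→A→W: 12+13+6+16+18+7 = 72
W→E→U→R→A→Y→W: 12+13+6+2+18+11 = 62
W→E→U→Y→R→A→W: 12+13+12+16+2+7 = 62
W→E→U→Y→A→R→W: 12+13+12+18+2+5 = 62
W→E→U→A→R→Y→W: 12+13+8+2+16+11 = 62
W→E→U→A→Y→R→W: 12+13+8+18+16+5 = 72
W→E→R→U→Y→A→W: 12+17+6+12+18+7 = 72
W→E→R→U→A→Y→W: 12+17+6+8+18+11 = 72
W→E→R→Y→U→A→W: 12+17+16+12+8+7 = 72
W→E→R→Y→A→U→W: 12+17+16+18+8+3 = 74
W→E→R→A→U→Y→W: 12+17+2+8+12+11 = 62
W→E→R→A→Y→U→W: 12+17+2+18+12+3 = 64
W→E→Y→U→R→A→W: 12+5+12+6+2+7 = 44
W→E→Y→U→A→R→W: 12+5+12+8+2+5 = 44
… (46 more)
The minimum is 44.
One optimal route: W → E → Y → U → R → A → W (or its reverse).

44 — the shortest possible round trip.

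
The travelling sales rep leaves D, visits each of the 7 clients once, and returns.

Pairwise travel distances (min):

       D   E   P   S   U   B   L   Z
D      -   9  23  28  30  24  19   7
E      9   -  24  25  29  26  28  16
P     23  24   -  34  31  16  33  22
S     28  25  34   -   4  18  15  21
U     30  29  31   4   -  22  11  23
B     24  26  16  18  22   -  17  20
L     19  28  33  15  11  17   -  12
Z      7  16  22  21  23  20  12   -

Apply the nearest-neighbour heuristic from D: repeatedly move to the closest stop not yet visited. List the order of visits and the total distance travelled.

At D the remaining stops are Z 7, E 9, L 19, P 23, B 24, S 28, U 30; go to Z.
At Z the remaining stops are L 12, E 16, B 20, S 21, P 22, U 23; go to L.
At L the remaining stops are U 11, S 15, B 17, E 28, P 33; go to U.
At U the remaining stops are S 4, B 22, E 29, P 31; go to S.
At S the remaining stops are B 18, E 25, P 34; go to B.
At B the remaining stops are P 16, E 26; go to P.
At P the remaining stops are E 24; go to E.
Return E→D: 9.
Total = 7 + 12 + 11 + 4 + 18 + 16 + 24 + 9 = 101.

101 min along D → Z → L → U → S → B → P → E → D.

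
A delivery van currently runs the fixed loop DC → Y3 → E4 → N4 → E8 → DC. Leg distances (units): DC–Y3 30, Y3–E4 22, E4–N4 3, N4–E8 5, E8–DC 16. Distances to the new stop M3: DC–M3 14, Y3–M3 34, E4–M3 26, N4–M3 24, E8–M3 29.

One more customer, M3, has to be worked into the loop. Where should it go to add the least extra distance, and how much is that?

+18 — insert M3 between DC and Y3.

Insertion cost between consecutive stops i–j is d(i,M3) + d(M3,j) − d(i,j):
  between DC and Y3: 14 + 34 − 30 = 18
  between Y3 and E4: 34 + 26 − 22 = 38
  between E4 and N4: 26 + 24 − 3 = 47
  between N4 and E8: 24 + 29 − 5 = 48
  between E8 and DC: 29 + 14 − 16 = 27
Cheapest insertion is between DC and Y3, adding 18.
New total = 76 + 18 = 94.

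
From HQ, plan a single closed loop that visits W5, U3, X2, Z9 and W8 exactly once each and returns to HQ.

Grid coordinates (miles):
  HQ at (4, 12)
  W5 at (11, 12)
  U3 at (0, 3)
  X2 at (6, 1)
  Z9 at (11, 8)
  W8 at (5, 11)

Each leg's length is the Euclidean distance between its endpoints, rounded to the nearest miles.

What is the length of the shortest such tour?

Minimum total distance: 36 miles.

There are 60 distinct closed tours to check (reversals are equivalent).
HQ-W5-U3-X2-Z9-W8-HQ: 7+14+6+9+7+1 = 44
HQ-W5-U3-X2-W8-Z9-HQ: 7+14+6+10+7+8 = 52
HQ-W5-U3-Z9-X2-W8-HQ: 7+14+12+9+10+1 = 53
HQ-W5-U3-Z9-W8-X2-HQ: 7+14+12+7+10+11 = 61
HQ-W5-U3-W8-X2-Z9-HQ: 7+14+9+10+9+8 = 57
HQ-W5-U3-W8-Z9-X2-HQ: 7+14+9+7+9+11 = 57
HQ-W5-X2-U3-Z9-W8-HQ: 7+12+6+12+7+1 = 45
HQ-W5-X2-U3-W8-Z9-HQ: 7+12+6+9+7+8 = 49
HQ-W5-X2-Z9-U3-W8-HQ: 7+12+9+12+9+1 = 50
HQ-W5-X2-Z9-W8-U3-HQ: 7+12+9+7+9+10 = 54
HQ-W5-X2-W8-U3-Z9-HQ: 7+12+10+9+12+8 = 58
HQ-W5-X2-W8-Z9-U3-HQ: 7+12+10+7+12+10 = 58
HQ-W5-Z9-U3-X2-W8-HQ: 7+4+12+6+10+1 = 40
HQ-W5-Z9-U3-W8-X2-HQ: 7+4+12+9+10+11 = 53
… (46 more)
HQ-W5-Z9-X2-U3-W8-HQ: 7+4+9+6+9+1 = 36  ← best
The minimum is 36.
One optimal route: HQ → W5 → Z9 → X2 → U3 → W8 → HQ (or its reverse).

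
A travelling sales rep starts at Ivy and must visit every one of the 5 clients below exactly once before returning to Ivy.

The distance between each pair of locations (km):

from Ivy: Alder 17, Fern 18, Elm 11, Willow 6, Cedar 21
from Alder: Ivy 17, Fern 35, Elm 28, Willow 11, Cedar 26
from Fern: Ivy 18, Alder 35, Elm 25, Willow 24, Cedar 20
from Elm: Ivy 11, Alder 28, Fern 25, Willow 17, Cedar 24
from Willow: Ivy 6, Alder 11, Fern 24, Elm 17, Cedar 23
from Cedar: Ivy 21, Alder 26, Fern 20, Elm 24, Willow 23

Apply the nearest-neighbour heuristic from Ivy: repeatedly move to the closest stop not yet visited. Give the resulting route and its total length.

Nearest-neighbour total = 99 km; route Ivy → Willow → Alder → Cedar → Fern → Elm → Ivy.

At Ivy the remaining stops are Willow 6, Elm 11, Alder 17, Fern 18, Cedar 21; go to Willow.
At Willow the remaining stops are Alder 11, Elm 17, Cedar 23, Fern 24; go to Alder.
At Alder the remaining stops are Cedar 26, Elm 28, Fern 35; go to Cedar.
At Cedar the remaining stops are Fern 20, Elm 24; go to Fern.
At Fern the remaining stops are Elm 25; go to Elm.
Return Elm→Ivy: 11.
Total = 6 + 11 + 26 + 20 + 25 + 11 = 99.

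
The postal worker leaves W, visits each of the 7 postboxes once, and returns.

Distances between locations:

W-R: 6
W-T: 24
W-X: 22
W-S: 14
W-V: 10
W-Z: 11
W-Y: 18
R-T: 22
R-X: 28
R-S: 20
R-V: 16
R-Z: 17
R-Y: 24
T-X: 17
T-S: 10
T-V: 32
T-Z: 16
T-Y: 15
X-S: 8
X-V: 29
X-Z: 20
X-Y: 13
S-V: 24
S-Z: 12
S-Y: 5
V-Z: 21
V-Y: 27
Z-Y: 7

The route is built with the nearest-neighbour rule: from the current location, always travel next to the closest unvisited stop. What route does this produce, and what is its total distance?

At W the remaining stops are R 6, V 10, Z 11, S 14, Y 18, X 22, T 24; go to R.
At R the remaining stops are V 16, Z 17, S 20, T 22, Y 24, X 28; go to V.
At V the remaining stops are Z 21, S 24, Y 27, X 29, T 32; go to Z.
At Z the remaining stops are Y 7, S 12, T 16, X 20; go to Y.
At Y the remaining stops are S 5, X 13, T 15; go to S.
At S the remaining stops are X 8, T 10; go to X.
At X the remaining stops are T 17; go to T.
Return T→W: 24.
Total = 6 + 16 + 21 + 7 + 5 + 8 + 17 + 24 = 104.

104 along W → R → V → Z → Y → S → X → T → W.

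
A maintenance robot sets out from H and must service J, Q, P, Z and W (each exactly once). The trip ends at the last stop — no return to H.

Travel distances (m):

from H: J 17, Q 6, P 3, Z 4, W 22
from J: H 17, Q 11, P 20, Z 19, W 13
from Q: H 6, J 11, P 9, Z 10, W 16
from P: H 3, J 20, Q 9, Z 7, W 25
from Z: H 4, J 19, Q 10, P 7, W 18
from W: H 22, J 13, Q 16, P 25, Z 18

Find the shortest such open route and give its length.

Minimum one-way distance = 44 m.

There are 5! = 120 possible orderings.
H - J - Q - P - Z - W: 17+11+9+7+18 = 62
H - J - Q - P - W - Z: 17+11+9+25+18 = 80
H - J - Q - Z - P - W: 17+11+10+7+25 = 70
H - J - Q - Z - W - P: 17+11+10+18+25 = 81
H - J - Q - W - P - Z: 17+11+16+25+7 = 76
H - J - Q - W - Z - P: 17+11+16+18+7 = 69
H - J - P - Q - Z - W: 17+20+9+10+18 = 74
H - J - P - Q - W - Z: 17+20+9+16+18 = 80
H - J - P - Z - Q - W: 17+20+7+10+16 = 70
H - J - P - Z - W - Q: 17+20+7+18+16 = 78
H - J - P - W - Q - Z: 17+20+25+16+10 = 88
H - J - P - W - Z - Q: 17+20+25+18+10 = 90
H - J - Z - Q - P - W: 17+19+10+9+25 = 80
H - J - Z - Q - W - P: 17+19+10+16+25 = 87
… (106 more)
H - P - Z - Q - J - W: 3+7+10+11+13 = 44  ← best
The minimum is 44.
One shortest path: H → P → Z → Q → J → W.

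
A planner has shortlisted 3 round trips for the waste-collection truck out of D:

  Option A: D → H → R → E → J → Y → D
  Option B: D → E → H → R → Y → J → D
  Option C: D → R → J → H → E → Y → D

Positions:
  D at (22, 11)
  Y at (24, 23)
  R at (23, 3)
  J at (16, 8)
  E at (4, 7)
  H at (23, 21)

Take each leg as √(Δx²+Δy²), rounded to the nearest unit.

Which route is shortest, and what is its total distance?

88 — Option A is the shortest.

Option A: 10 + 18 + 19 + 12 + 17 + 12 = 88
Option B: 18 + 24 + 18 + 20 + 17 + 7 = 104
Option C: 8 + 9 + 15 + 24 + 26 + 12 = 94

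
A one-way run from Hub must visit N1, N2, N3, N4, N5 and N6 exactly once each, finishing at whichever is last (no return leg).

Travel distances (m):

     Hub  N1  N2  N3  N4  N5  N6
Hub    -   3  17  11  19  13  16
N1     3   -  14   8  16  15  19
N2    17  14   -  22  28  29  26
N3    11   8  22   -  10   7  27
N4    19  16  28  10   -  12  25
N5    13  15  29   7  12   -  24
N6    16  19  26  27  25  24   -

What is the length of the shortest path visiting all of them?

There are 6! = 720 possible orderings.
Hub → N1 → N2 → N3 → N4 → N5 → N6: 3+14+22+10+12+24 = 85
Hub → N1 → N2 → N3 → N4 → N6 → N5: 3+14+22+10+25+24 = 98
Hub → N1 → N2 → N3 → N5 → N4 → N6: 3+14+22+7+12+25 = 83
Hub → N1 → N2 → N3 → N5 → N6 → N4: 3+14+22+7+24+25 = 95
Hub → N1 → N2 → N3 → N6 → N4 → N5: 3+14+22+27+25+12 = 103
Hub → N1 → N2 → N3 → N6 → N5 → N4: 3+14+22+27+24+12 = 102
Hub → N1 → N2 → N4 → N3 → N5 → N6: 3+14+28+10+7+24 = 86
Hub → N1 → N2 → N4 → N3 → N6 → N5: 3+14+28+10+27+24 = 106
… (712 more)
Hub → N1 → N3 → N5 → N4 → N6 → N2: 3+8+7+12+25+26 = 81  ← best
The minimum is 81.
One shortest path: Hub → N1 → N3 → N5 → N4 → N6 → N2.

Shortest open route: 81 m.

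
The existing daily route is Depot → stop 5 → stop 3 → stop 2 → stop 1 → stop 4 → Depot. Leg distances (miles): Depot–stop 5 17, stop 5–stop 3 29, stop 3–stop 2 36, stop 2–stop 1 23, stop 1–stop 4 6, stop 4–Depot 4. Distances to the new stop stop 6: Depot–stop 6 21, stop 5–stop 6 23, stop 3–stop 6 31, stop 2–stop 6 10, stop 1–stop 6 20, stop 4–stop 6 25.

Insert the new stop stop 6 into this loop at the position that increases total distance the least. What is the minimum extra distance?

Insertion cost between consecutive stops i–j is d(i,stop 6) + d(stop 6,j) − d(i,j):
  between Depot and stop 5: 21 + 23 − 17 = 27
  between stop 5 and stop 3: 23 + 31 − 29 = 25
  between stop 3 and stop 2: 31 + 10 − 36 = 5
  between stop 2 and stop 1: 10 + 20 − 23 = 7
  between stop 1 and stop 4: 20 + 25 − 6 = 39
  between stop 4 and Depot: 25 + 21 − 4 = 42
Cheapest insertion is between stop 3 and stop 2, adding 5.
New total = 115 + 5 = 120.

Adding 5 miles by placing stop 6 on the stop 3–stop 2 leg.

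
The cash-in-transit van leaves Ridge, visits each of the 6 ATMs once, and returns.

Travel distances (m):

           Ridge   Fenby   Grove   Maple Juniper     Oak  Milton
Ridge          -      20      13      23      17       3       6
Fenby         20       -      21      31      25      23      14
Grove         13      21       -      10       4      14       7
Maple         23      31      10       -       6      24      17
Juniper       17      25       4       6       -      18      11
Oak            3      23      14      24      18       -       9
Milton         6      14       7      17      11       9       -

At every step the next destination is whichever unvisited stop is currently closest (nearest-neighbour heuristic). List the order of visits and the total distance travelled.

Ridge → [Oak:3 / Milton:6 / Grove:13 / Juniper:17 / Fenby:20 / Maple:23] → Oak (3)
Oak → [Milton:9 / Grove:14 / Juniper:18 / Fenby:23 / Maple:24] → Milton (9)
Milton → [Grove:7 / Juniper:11 / Fenby:14 / Maple:17] → Grove (7)
Grove → [Juniper:4 / Maple:10 / Fenby:21] → Juniper (4)
Juniper → [Maple:6 / Fenby:25] → Maple (6)
Maple → [Fenby:31] → Fenby (31)
Return Fenby→Ridge: 20.
Total = 3 + 9 + 7 + 4 + 6 + 31 + 20 = 80.

80 m along Ridge → Oak → Milton → Grove → Juniper → Maple → Fenby → Ridge.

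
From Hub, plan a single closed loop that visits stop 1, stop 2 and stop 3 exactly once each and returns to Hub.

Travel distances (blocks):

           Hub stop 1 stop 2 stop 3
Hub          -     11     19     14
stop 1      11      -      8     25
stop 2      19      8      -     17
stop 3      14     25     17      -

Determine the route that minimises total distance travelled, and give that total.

50 blocks — the shortest possible round trip.

With 3 stops there are 3!/2 = 3 distinct round trips (a route and its reverse cost the same).
Hub → stop 1 → stop 2 → stop 3 → Hub: 11+8+17+14 = 50
Hub → stop 1 → stop 3 → stop 2 → Hub: 11+25+17+19 = 72
Hub → stop 2 → stop 1 → stop 3 → Hub: 19+8+25+14 = 66
The minimum is 50.
One optimal route: Hub → stop 1 → stop 2 → stop 3 → Hub (or its reverse).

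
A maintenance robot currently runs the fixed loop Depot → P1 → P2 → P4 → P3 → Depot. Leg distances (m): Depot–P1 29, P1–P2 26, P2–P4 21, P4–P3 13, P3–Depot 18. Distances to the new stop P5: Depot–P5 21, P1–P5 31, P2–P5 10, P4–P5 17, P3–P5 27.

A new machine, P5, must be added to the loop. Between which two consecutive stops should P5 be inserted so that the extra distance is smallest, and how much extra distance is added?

Adding 6 m by placing P5 on the P2–P4 leg.

Insertion cost between consecutive stops i–j is d(i,P5) + d(P5,j) − d(i,j):
  between Depot and P1: 21 + 31 − 29 = 23
  between P1 and P2: 31 + 10 − 26 = 15
  between P2 and P4: 10 + 17 − 21 = 6
  between P4 and P3: 17 + 27 − 13 = 31
  between P3 and Depot: 27 + 21 − 18 = 30
Cheapest insertion is between P2 and P4, adding 6.
New total = 107 + 6 = 113.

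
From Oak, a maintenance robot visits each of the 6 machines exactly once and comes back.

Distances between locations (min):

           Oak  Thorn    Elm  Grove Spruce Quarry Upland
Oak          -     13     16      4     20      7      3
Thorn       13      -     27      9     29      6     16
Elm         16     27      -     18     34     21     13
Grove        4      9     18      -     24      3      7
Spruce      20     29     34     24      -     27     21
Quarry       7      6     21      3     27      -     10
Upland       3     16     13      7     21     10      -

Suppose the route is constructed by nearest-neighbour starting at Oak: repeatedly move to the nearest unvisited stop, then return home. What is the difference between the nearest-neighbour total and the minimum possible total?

8 min longer than the optimal tour.

From Oak: Upland=3, Grove=4, Quarry=7, Thorn=13, Elm=16, Spruce=20 → choose Upland (3).
From Upland: Grove=7, Quarry=10, Elm=13, Thorn=16, Spruce=21 → choose Grove (7).
From Grove: Quarry=3, Thorn=9, Elm=18, Spruce=24 → choose Quarry (3).
From Quarry: Thorn=6, Elm=21, Spruce=27 → choose Thorn (6).
From Thorn: Elm=27, Spruce=29 → choose Elm (27).
From Elm: Spruce=34 → choose Spruce (34).
NN route Oak → Upland → Grove → Quarry → Thorn → Elm → Spruce → Oak costs 100.
Optimal: Oak → Elm → Upland → Spruce → Thorn → Quarry → Grove → Oak costs 92 (by enumerating all 360 distinct tours).
Excess = 100 − 92 = 8.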